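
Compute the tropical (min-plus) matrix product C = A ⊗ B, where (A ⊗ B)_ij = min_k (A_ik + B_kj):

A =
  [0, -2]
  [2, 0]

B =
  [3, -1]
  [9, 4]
A ⊗ B =
  [3, -1]
  [5, 1]

Apply the min-plus product entry-by-entry:
  C[0][0] = min over k of (A[0][0] + B[0][0] = 0 + 3 = 3, A[0][1] + B[1][0] = -2 + 9 = 7) = 3 (attained at k = 0)
  C[0][1] = min over k of (A[0][0] + B[0][1] = 0 + -1 = -1, A[0][1] + B[1][1] = -2 + 4 = 2) = -1 (attained at k = 0)
  C[1][0] = min over k of (A[1][0] + B[0][0] = 2 + 3 = 5, A[1][1] + B[1][0] = 0 + 9 = 9) = 5 (attained at k = 0)
  C[1][1] = min over k of (A[1][0] + B[0][1] = 2 + -1 = 1, A[1][1] + B[1][1] = 0 + 4 = 4) = 1 (attained at k = 0)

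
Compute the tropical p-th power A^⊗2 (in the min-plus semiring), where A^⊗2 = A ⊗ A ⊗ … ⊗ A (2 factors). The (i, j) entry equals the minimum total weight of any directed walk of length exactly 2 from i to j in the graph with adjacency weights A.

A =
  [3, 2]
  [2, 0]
A^⊗2 =
  [4, 2]
  [2, 0]

Each entry (A^⊗2)_ij equals the minimum over all length-2 walks i = v_0 → v_1 → … → v_2 = j of Σ_t A[v_t][v_{t+1}]. For example, for (i, j) = (0, 1) we minimise over 2 possible intermediate vertex sequences; the minimum is 2, attained along the walk 0 → 1 → 1.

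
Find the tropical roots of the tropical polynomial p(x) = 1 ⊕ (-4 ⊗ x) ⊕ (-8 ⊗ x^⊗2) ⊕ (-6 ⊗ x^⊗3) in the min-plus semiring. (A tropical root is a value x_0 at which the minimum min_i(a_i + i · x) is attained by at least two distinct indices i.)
Roots: {-2, 4, 5}

Each tropical root is a break point of the lower envelope of the lines y = a_i + i · x (there are 4 lines, with slopes 0, 1, ..., 3). Only the lines that attain the minimum somewhere contribute to roots; other lines are dominated. Here the surviving (envelope) indices are i = 3, i = 2, i = 1, i = 0.
Intersections between consecutive envelope lines give the roots: for adjacent envelope indices i < j the intersection is x = (a_i − a_j) / (j − i). Reading off the sorted break points: {-2, 4, 5}.
Verification: at each break x_0, at least two indices attain the minimum of min_i(a_i + i · x_0).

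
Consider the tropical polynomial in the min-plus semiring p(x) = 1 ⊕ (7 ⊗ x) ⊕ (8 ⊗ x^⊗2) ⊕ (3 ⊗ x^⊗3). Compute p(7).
p(7) = 1

A tropical monomial a ⊗ x^⊗i evaluates to a + i · x. Evaluating each term at x = 7:
  Term 0 contributes 1 + 0 · 7 = 1
  Term 1 contributes 7 + 1 · 7 = 14
  Term 2 contributes 8 + 2 · 7 = 22
  Term 3 contributes 3 + 3 · 7 = 24
p(7) = ⊕ of these = min[1, 14, 22, 24] = 1.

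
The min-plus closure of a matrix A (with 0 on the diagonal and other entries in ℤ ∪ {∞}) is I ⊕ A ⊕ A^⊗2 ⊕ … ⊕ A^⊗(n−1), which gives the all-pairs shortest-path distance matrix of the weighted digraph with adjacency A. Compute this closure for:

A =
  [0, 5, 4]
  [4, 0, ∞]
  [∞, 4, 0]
Closure =
  [0, 5, 4]
  [4, 0, 8]
  [8, 4, 0]

This is the Floyd-Warshall all-pairs shortest-path computation. For each intermediate vertex k = 0, 1, …, 2, update dist[i][j] ← min(dist[i][j], dist[i][k] + dist[k][j]). The final matrix gives, for each (i, j), the minimum total weight of any directed path from i to j (possibly empty when i = j).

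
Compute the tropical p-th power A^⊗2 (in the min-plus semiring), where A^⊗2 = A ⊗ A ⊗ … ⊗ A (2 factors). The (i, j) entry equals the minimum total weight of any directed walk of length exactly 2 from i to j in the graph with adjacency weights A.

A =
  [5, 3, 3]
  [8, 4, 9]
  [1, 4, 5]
A^⊗2 =
  [4, 7, 8]
  [10, 8, 11]
  [6, 4, 4]

Each entry (A^⊗2)_ij equals the minimum over all length-2 walks i = v_0 → v_1 → … → v_2 = j of Σ_t A[v_t][v_{t+1}]. For example, for (i, j) = (0, 2) we minimise over 3 possible intermediate vertex sequences; the minimum is 8, attained along the walk 0 → 0 → 2.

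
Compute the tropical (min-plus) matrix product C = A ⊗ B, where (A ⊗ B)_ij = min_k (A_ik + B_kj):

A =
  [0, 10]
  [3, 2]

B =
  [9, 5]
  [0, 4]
A ⊗ B =
  [9, 5]
  [2, 6]

Apply the min-plus product entry-by-entry:
  C[0][0] = min over k of (A[0][0] + B[0][0] = 0 + 9 = 9, A[0][1] + B[1][0] = 10 + 0 = 10) = 9 (attained at k = 0)
  C[0][1] = min over k of (A[0][0] + B[0][1] = 0 + 5 = 5, A[0][1] + B[1][1] = 10 + 4 = 14) = 5 (attained at k = 0)
  C[1][0] = min over k of (A[1][0] + B[0][0] = 3 + 9 = 12, A[1][1] + B[1][0] = 2 + 0 = 2) = 2 (attained at k = 1)
  C[1][1] = min over k of (A[1][0] + B[0][1] = 3 + 5 = 8, A[1][1] + B[1][1] = 2 + 4 = 6) = 6 (attained at k = 1)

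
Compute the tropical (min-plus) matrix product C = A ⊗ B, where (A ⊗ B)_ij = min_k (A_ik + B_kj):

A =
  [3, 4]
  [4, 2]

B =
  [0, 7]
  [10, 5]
A ⊗ B =
  [3, 9]
  [4, 7]

Apply the min-plus product entry-by-entry:
  C[0][0] = min over k of (A[0][0] + B[0][0] = 3 + 0 = 3, A[0][1] + B[1][0] = 4 + 10 = 14) = 3 (attained at k = 0)
  C[0][1] = min over k of (A[0][0] + B[0][1] = 3 + 7 = 10, A[0][1] + B[1][1] = 4 + 5 = 9) = 9 (attained at k = 1)
  C[1][0] = min over k of (A[1][0] + B[0][0] = 4 + 0 = 4, A[1][1] + B[1][0] = 2 + 10 = 12) = 4 (attained at k = 0)
  C[1][1] = min over k of (A[1][0] + B[0][1] = 4 + 7 = 11, A[1][1] + B[1][1] = 2 + 5 = 7) = 7 (attained at k = 1)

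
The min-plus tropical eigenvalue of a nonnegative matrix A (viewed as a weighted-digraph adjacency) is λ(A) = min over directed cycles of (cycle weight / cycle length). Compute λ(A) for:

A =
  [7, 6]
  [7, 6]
λ(A) = 6

Enumerate directed cycles and compute their means (weight / length). Sample:
  cycle 0 → 0: weight = 7, length = 1, mean = 7/1 ≈ 7.000
  cycle 1 → 1: weight = 6, length = 1, mean = 6/1 ≈ 6.000
  cycle 0 → 1 → 0: weight = 13, length = 2, mean = 13/2 ≈ 6.500
  cycle 1 → 0 → 1: weight = 13, length = 2, mean = 13/2 ≈ 6.500
Minimum mean = 6.000, attained e.g. along the cycle 1 → 1 with weight 6 and length 1. So λ(A) = 6/1 = 6.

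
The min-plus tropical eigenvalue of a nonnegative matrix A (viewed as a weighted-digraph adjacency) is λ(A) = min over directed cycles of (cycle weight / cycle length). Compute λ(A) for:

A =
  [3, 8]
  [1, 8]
λ(A) = 3

Enumerate directed cycles and compute their means (weight / length). Sample:
  cycle 0 → 0: weight = 3, length = 1, mean = 3/1 ≈ 3.000
  cycle 1 → 1: weight = 8, length = 1, mean = 8/1 ≈ 8.000
  cycle 0 → 1 → 0: weight = 9, length = 2, mean = 9/2 ≈ 4.500
  cycle 1 → 0 → 1: weight = 9, length = 2, mean = 9/2 ≈ 4.500
Minimum mean = 3.000, attained e.g. along the cycle 0 → 0 with weight 3 and length 1. So λ(A) = 3/1 = 3.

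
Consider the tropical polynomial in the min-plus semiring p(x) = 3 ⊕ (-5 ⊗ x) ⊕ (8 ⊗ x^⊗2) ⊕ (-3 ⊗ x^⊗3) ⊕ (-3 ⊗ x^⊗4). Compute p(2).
p(2) = -3

A tropical monomial a ⊗ x^⊗i evaluates to a + i · x. Evaluating each term at x = 2:
  Term 0 contributes 3 + 0 · 2 = 3
  Term 1 contributes -5 + 1 · 2 = -3
  Term 2 contributes 8 + 2 · 2 = 12
  Term 3 contributes -3 + 3 · 2 = 3
  Term 4 contributes -3 + 4 · 2 = 5
p(2) = ⊕ of these = min[3, -3, 12, 3, 5] = -3.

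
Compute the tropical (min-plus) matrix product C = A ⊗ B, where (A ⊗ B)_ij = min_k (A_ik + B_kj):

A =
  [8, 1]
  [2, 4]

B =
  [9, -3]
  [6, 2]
A ⊗ B =
  [7, 3]
  [10, -1]

Apply the min-plus product entry-by-entry:
  C[0][0] = min over k of (A[0][0] + B[0][0] = 8 + 9 = 17, A[0][1] + B[1][0] = 1 + 6 = 7) = 7 (attained at k = 1)
  C[0][1] = min over k of (A[0][0] + B[0][1] = 8 + -3 = 5, A[0][1] + B[1][1] = 1 + 2 = 3) = 3 (attained at k = 1)
  C[1][0] = min over k of (A[1][0] + B[0][0] = 2 + 9 = 11, A[1][1] + B[1][0] = 4 + 6 = 10) = 10 (attained at k = 1)
  C[1][1] = min over k of (A[1][0] + B[0][1] = 2 + -3 = -1, A[1][1] + B[1][1] = 4 + 2 = 6) = -1 (attained at k = 0)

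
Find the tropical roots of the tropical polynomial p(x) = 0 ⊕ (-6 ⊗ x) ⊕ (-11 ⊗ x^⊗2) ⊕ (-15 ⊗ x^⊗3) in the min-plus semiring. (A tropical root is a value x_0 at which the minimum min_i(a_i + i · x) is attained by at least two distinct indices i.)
Roots: {4, 5, 6}

Each tropical root is a break point of the lower envelope of the lines y = a_i + i · x (there are 4 lines, with slopes 0, 1, ..., 3). Only the lines that attain the minimum somewhere contribute to roots; other lines are dominated. Here the surviving (envelope) indices are i = 3, i = 2, i = 1, i = 0.
Intersections between consecutive envelope lines give the roots: for adjacent envelope indices i < j the intersection is x = (a_i − a_j) / (j − i). Reading off the sorted break points: {4, 5, 6}.
Verification: at each break x_0, at least two indices attain the minimum of min_i(a_i + i · x_0).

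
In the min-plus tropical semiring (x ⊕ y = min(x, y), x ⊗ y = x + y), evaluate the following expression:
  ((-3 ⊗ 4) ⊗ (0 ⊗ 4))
((-3 ⊗ 4) ⊗ (0 ⊗ 4)) = 5

Expand innermost to outermost. Recall ⊕ takes the minimum of its arguments and ⊗ takes their sum. Working out the expression ((-3 ⊗ 4) ⊗ (0 ⊗ 4)) gives 5.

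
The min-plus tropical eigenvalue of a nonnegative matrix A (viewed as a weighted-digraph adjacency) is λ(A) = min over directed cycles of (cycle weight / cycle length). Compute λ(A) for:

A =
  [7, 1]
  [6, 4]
λ(A) = 7/2

Enumerate directed cycles and compute their means (weight / length). Sample:
  cycle 0 → 0: weight = 7, length = 1, mean = 7/1 ≈ 7.000
  cycle 1 → 1: weight = 4, length = 1, mean = 4/1 ≈ 4.000
  cycle 0 → 1 → 0: weight = 7, length = 2, mean = 7/2 ≈ 3.500
  cycle 1 → 0 → 1: weight = 7, length = 2, mean = 7/2 ≈ 3.500
Minimum mean = 3.500, attained e.g. along the cycle 0 → 1 → 0 with weight 7 and length 2. So λ(A) = 7/2 = 7/2.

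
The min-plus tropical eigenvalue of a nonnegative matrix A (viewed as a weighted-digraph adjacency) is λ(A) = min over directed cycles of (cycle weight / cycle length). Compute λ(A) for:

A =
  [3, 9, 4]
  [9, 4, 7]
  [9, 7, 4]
λ(A) = 3

Enumerate directed cycles and compute their means (weight / length). Sample:
  cycle 0 → 0: weight = 3, length = 1, mean = 3/1 ≈ 3.000
  cycle 1 → 1: weight = 4, length = 1, mean = 4/1 ≈ 4.000
  cycle 2 → 2: weight = 4, length = 1, mean = 4/1 ≈ 4.000
  cycle 0 → 1 → 0: weight = 18, length = 2, mean = 18/2 ≈ 9.000
  cycle 0 → 2 → 0: weight = 13, length = 2, mean = 13/2 ≈ 6.500
  cycle 1 → 0 → 1: weight = 18, length = 2, mean = 18/2 ≈ 9.000
Minimum mean = 3.000, attained e.g. along the cycle 0 → 0 with weight 3 and length 1. So λ(A) = 3/1 = 3.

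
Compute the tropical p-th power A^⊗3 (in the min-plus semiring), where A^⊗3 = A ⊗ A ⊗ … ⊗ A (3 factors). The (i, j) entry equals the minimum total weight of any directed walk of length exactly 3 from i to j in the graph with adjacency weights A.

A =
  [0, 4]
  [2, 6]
A^⊗3 =
  [0, 4]
  [2, 6]

Each entry (A^⊗3)_ij equals the minimum over all length-3 walks i = v_0 → v_1 → … → v_3 = j of Σ_t A[v_t][v_{t+1}]. For example, for (i, j) = (0, 1) we minimise over 4 possible intermediate vertex sequences; the minimum is 4, attained along the walk 0 → 0 → 0 → 1.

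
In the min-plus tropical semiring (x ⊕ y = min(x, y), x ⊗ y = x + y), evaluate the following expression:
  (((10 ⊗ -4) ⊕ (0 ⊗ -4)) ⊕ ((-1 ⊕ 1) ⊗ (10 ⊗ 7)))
(((10 ⊗ -4) ⊕ (0 ⊗ -4)) ⊕ ((-1 ⊕ 1) ⊗ (10 ⊗ 7))) = -4

Expand innermost to outermost. Recall ⊕ takes the minimum of its arguments and ⊗ takes their sum. Working out the expression (((10 ⊗ -4) ⊕ (0 ⊗ -4)) ⊕ ((-1 ⊕ 1) ⊗ (10 ⊗ 7))) gives -4.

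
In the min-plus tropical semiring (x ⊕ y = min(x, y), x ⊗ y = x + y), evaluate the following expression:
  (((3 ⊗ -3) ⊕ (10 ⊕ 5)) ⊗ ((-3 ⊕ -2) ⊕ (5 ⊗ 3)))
(((3 ⊗ -3) ⊕ (10 ⊕ 5)) ⊗ ((-3 ⊕ -2) ⊕ (5 ⊗ 3))) = -3

Expand innermost to outermost. Recall ⊕ takes the minimum of its arguments and ⊗ takes their sum. Working out the expression (((3 ⊗ -3) ⊕ (10 ⊕ 5)) ⊗ ((-3 ⊕ -2) ⊕ (5 ⊗ 3))) gives -3.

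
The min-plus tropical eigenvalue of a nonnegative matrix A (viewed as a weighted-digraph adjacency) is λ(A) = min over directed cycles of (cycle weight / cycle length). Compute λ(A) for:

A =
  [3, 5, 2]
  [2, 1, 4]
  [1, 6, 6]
λ(A) = 1

Enumerate directed cycles and compute their means (weight / length). Sample:
  cycle 0 → 0: weight = 3, length = 1, mean = 3/1 ≈ 3.000
  cycle 1 → 1: weight = 1, length = 1, mean = 1/1 ≈ 1.000
  cycle 2 → 2: weight = 6, length = 1, mean = 6/1 ≈ 6.000
  cycle 0 → 1 → 0: weight = 7, length = 2, mean = 7/2 ≈ 3.500
  cycle 0 → 2 → 0: weight = 3, length = 2, mean = 3/2 ≈ 1.500
  cycle 1 → 0 → 1: weight = 7, length = 2, mean = 7/2 ≈ 3.500
Minimum mean = 1.000, attained e.g. along the cycle 1 → 1 with weight 1 and length 1. So λ(A) = 1/1 = 1.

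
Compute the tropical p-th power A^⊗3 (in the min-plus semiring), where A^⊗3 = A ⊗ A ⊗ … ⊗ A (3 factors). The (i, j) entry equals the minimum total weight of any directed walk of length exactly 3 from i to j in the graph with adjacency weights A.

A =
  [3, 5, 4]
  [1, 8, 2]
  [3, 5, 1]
A^⊗3 =
  [8, 10, 6]
  [6, 8, 4]
  [5, 7, 3]

Each entry (A^⊗3)_ij equals the minimum over all length-3 walks i = v_0 → v_1 → … → v_3 = j of Σ_t A[v_t][v_{t+1}]. For example, for (i, j) = (0, 2) we minimise over 9 possible intermediate vertex sequences; the minimum is 6, attained along the walk 0 → 2 → 2 → 2.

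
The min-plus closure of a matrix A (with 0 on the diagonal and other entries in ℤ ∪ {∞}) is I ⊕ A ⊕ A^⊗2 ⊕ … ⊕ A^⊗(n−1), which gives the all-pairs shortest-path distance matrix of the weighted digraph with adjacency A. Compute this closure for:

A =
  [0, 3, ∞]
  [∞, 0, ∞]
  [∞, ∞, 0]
Closure =
  [0, 3, ∞]
  [∞, 0, ∞]
  [∞, ∞, 0]

This is the Floyd-Warshall all-pairs shortest-path computation. For each intermediate vertex k = 0, 1, …, 2, update dist[i][j] ← min(dist[i][j], dist[i][k] + dist[k][j]). The final matrix gives, for each (i, j), the minimum total weight of any directed path from i to j (possibly empty when i = j).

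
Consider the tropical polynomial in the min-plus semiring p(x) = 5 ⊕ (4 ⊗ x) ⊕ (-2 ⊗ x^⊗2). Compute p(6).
p(6) = 5

A tropical monomial a ⊗ x^⊗i evaluates to a + i · x. Evaluating each term at x = 6:
  Term 0 contributes 5 + 0 · 6 = 5
  Term 1 contributes 4 + 1 · 6 = 10
  Term 2 contributes -2 + 2 · 6 = 10
p(6) = ⊕ of these = min[5, 10, 10] = 5.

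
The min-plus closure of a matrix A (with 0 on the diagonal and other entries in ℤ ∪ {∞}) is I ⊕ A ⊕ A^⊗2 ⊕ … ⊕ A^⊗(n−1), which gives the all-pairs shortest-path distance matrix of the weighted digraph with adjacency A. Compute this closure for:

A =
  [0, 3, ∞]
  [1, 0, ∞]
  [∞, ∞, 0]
Closure =
  [0, 3, ∞]
  [1, 0, ∞]
  [∞, ∞, 0]

This is the Floyd-Warshall all-pairs shortest-path computation. For each intermediate vertex k = 0, 1, …, 2, update dist[i][j] ← min(dist[i][j], dist[i][k] + dist[k][j]). The final matrix gives, for each (i, j), the minimum total weight of any directed path from i to j (possibly empty when i = j).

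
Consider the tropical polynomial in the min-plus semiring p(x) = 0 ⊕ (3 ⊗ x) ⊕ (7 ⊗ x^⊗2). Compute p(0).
p(0) = 0

A tropical monomial a ⊗ x^⊗i evaluates to a + i · x. Evaluating each term at x = 0:
  Term 0 contributes 0 + 0 · 0 = 0
  Term 1 contributes 3 + 1 · 0 = 3
  Term 2 contributes 7 + 2 · 0 = 7
p(0) = ⊕ of these = min[0, 3, 7] = 0.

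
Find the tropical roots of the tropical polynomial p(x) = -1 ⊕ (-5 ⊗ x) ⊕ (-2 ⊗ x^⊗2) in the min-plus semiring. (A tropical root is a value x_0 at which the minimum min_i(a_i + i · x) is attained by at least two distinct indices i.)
Roots: {-3, 4}

Each tropical root is a break point of the lower envelope of the lines y = a_i + i · x (there are 3 lines, with slopes 0, 1, ..., 2). Only the lines that attain the minimum somewhere contribute to roots; other lines are dominated. Here the surviving (envelope) indices are i = 2, i = 1, i = 0.
Intersections between consecutive envelope lines give the roots: for adjacent envelope indices i < j the intersection is x = (a_i − a_j) / (j − i). Reading off the sorted break points: {-3, 4}.
Verification: at each break x_0, at least two indices attain the minimum of min_i(a_i + i · x_0).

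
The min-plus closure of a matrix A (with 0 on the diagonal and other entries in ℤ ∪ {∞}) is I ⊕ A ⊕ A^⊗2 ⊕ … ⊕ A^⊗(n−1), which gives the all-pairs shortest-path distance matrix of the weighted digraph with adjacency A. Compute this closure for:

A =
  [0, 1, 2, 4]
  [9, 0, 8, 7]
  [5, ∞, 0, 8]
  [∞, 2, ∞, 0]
Closure =
  [0, 1, 2, 4]
  [9, 0, 8, 7]
  [5, 6, 0, 8]
  [11, 2, 10, 0]

This is the Floyd-Warshall all-pairs shortest-path computation. For each intermediate vertex k = 0, 1, …, 3, update dist[i][j] ← min(dist[i][j], dist[i][k] + dist[k][j]). The final matrix gives, for each (i, j), the minimum total weight of any directed path from i to j (possibly empty when i = j).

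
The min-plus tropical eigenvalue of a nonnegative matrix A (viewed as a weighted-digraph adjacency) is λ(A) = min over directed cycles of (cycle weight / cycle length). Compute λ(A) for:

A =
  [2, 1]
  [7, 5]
λ(A) = 2

Enumerate directed cycles and compute their means (weight / length). Sample:
  cycle 0 → 0: weight = 2, length = 1, mean = 2/1 ≈ 2.000
  cycle 1 → 1: weight = 5, length = 1, mean = 5/1 ≈ 5.000
  cycle 0 → 1 → 0: weight = 8, length = 2, mean = 8/2 ≈ 4.000
  cycle 1 → 0 → 1: weight = 8, length = 2, mean = 8/2 ≈ 4.000
Minimum mean = 2.000, attained e.g. along the cycle 0 → 0 with weight 2 and length 1. So λ(A) = 2/1 = 2.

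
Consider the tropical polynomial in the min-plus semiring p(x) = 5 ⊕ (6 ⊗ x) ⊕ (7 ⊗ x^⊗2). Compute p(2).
p(2) = 5

A tropical monomial a ⊗ x^⊗i evaluates to a + i · x. Evaluating each term at x = 2:
  Term 0 contributes 5 + 0 · 2 = 5
  Term 1 contributes 6 + 1 · 2 = 8
  Term 2 contributes 7 + 2 · 2 = 11
p(2) = ⊕ of these = min[5, 8, 11] = 5.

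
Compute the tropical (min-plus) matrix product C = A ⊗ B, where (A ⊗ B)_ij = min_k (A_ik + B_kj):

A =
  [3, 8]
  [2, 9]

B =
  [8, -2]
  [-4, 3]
A ⊗ B =
  [4, 1]
  [5, 0]

Apply the min-plus product entry-by-entry:
  C[0][0] = min over k of (A[0][0] + B[0][0] = 3 + 8 = 11, A[0][1] + B[1][0] = 8 + -4 = 4) = 4 (attained at k = 1)
  C[0][1] = min over k of (A[0][0] + B[0][1] = 3 + -2 = 1, A[0][1] + B[1][1] = 8 + 3 = 11) = 1 (attained at k = 0)
  C[1][0] = min over k of (A[1][0] + B[0][0] = 2 + 8 = 10, A[1][1] + B[1][0] = 9 + -4 = 5) = 5 (attained at k = 1)
  C[1][1] = min over k of (A[1][0] + B[0][1] = 2 + -2 = 0, A[1][1] + B[1][1] = 9 + 3 = 12) = 0 (attained at k = 0)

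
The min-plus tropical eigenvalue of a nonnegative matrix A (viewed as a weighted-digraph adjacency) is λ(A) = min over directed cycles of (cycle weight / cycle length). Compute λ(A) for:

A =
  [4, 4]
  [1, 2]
λ(A) = 2

Enumerate directed cycles and compute their means (weight / length). Sample:
  cycle 0 → 0: weight = 4, length = 1, mean = 4/1 ≈ 4.000
  cycle 1 → 1: weight = 2, length = 1, mean = 2/1 ≈ 2.000
  cycle 0 → 1 → 0: weight = 5, length = 2, mean = 5/2 ≈ 2.500
  cycle 1 → 0 → 1: weight = 5, length = 2, mean = 5/2 ≈ 2.500
Minimum mean = 2.000, attained e.g. along the cycle 1 → 1 with weight 2 and length 1. So λ(A) = 2/1 = 2.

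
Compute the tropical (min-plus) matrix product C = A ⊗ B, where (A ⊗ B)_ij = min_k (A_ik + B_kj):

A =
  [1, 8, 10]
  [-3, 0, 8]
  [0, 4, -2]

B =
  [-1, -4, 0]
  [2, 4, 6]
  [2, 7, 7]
A ⊗ B =
  [0, -3, 1]
  [-4, -7, -3]
  [-1, -4, 0]

Apply the min-plus product entry-by-entry:
  C[0][0] = min over k of (A[0][0] + B[0][0] = 1 + -1 = 0, A[0][1] + B[1][0] = 8 + 2 = 10, A[0][2] + B[2][0] = 10 + 2 = 12) = 0 (attained at k = 0)
  C[0][1] = min over k of (A[0][0] + B[0][1] = 1 + -4 = -3, A[0][1] + B[1][1] = 8 + 4 = 12, A[0][2] + B[2][1] = 10 + 7 = 17) = -3 (attained at k = 0)
  C[0][2] = min over k of (A[0][0] + B[0][2] = 1 + 0 = 1, A[0][1] + B[1][2] = 8 + 6 = 14, A[0][2] + B[2][2] = 10 + 7 = 17) = 1 (attained at k = 0)
  C[1][0] = min over k of (A[1][0] + B[0][0] = -3 + -1 = -4, A[1][1] + B[1][0] = 0 + 2 = 2, A[1][2] + B[2][0] = 8 + 2 = 10) = -4 (attained at k = 0)
  C[1][1] = min over k of (A[1][0] + B[0][1] = -3 + -4 = -7, A[1][1] + B[1][1] = 0 + 4 = 4, A[1][2] + B[2][1] = 8 + 7 = 15) = -7 (attained at k = 0)
  C[1][2] = min over k of (A[1][0] + B[0][2] = -3 + 0 = -3, A[1][1] + B[1][2] = 0 + 6 = 6, A[1][2] + B[2][2] = 8 + 7 = 15) = -3 (attained at k = 0)
  C[2][0] = min over k of (A[2][0] + B[0][0] = 0 + -1 = -1, A[2][1] + B[1][0] = 4 + 2 = 6, A[2][2] + B[2][0] = -2 + 2 = 0) = -1 (attained at k = 0)
  C[2][1] = min over k of (A[2][0] + B[0][1] = 0 + -4 = -4, A[2][1] + B[1][1] = 4 + 4 = 8, A[2][2] + B[2][1] = -2 + 7 = 5) = -4 (attained at k = 0)
  C[2][2] = min over k of (A[2][0] + B[0][2] = 0 + 0 = 0, A[2][1] + B[1][2] = 4 + 6 = 10, A[2][2] + B[2][2] = -2 + 7 = 5) = 0 (attained at k = 0)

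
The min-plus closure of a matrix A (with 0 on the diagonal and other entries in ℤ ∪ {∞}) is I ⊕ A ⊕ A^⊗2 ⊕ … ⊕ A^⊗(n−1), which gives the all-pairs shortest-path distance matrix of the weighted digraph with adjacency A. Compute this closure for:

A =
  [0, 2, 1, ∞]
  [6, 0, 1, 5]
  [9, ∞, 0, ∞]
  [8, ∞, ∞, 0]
Closure =
  [0, 2, 1, 7]
  [6, 0, 1, 5]
  [9, 11, 0, 16]
  [8, 10, 9, 0]

This is the Floyd-Warshall all-pairs shortest-path computation. For each intermediate vertex k = 0, 1, …, 3, update dist[i][j] ← min(dist[i][j], dist[i][k] + dist[k][j]). The final matrix gives, for each (i, j), the minimum total weight of any directed path from i to j (possibly empty when i = j).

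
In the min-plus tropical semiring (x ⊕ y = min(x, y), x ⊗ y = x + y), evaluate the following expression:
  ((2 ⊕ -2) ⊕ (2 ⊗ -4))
((2 ⊕ -2) ⊕ (2 ⊗ -4)) = -2

Expand innermost to outermost. Recall ⊕ takes the minimum of its arguments and ⊗ takes their sum. Working out the expression ((2 ⊕ -2) ⊕ (2 ⊗ -4)) gives -2.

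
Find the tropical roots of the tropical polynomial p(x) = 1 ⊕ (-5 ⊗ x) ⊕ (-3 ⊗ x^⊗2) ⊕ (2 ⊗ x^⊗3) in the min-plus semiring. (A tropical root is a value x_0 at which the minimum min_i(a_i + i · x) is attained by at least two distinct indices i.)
Roots: {-5, -2, 6}

Each tropical root is a break point of the lower envelope of the lines y = a_i + i · x (there are 4 lines, with slopes 0, 1, ..., 3). Only the lines that attain the minimum somewhere contribute to roots; other lines are dominated. Here the surviving (envelope) indices are i = 3, i = 2, i = 1, i = 0.
Intersections between consecutive envelope lines give the roots: for adjacent envelope indices i < j the intersection is x = (a_i − a_j) / (j − i). Reading off the sorted break points: {-5, -2, 6}.
Verification: at each break x_0, at least two indices attain the minimum of min_i(a_i + i · x_0).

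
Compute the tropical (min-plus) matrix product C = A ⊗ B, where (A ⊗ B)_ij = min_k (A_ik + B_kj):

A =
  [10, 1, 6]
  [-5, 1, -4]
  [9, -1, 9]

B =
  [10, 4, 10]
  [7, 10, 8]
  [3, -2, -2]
A ⊗ B =
  [8, 4, 4]
  [-1, -6, -6]
  [6, 7, 7]

Apply the min-plus product entry-by-entry:
  C[0][0] = min over k of (A[0][0] + B[0][0] = 10 + 10 = 20, A[0][1] + B[1][0] = 1 + 7 = 8, A[0][2] + B[2][0] = 6 + 3 = 9) = 8 (attained at k = 1)
  C[0][1] = min over k of (A[0][0] + B[0][1] = 10 + 4 = 14, A[0][1] + B[1][1] = 1 + 10 = 11, A[0][2] + B[2][1] = 6 + -2 = 4) = 4 (attained at k = 2)
  C[0][2] = min over k of (A[0][0] + B[0][2] = 10 + 10 = 20, A[0][1] + B[1][2] = 1 + 8 = 9, A[0][2] + B[2][2] = 6 + -2 = 4) = 4 (attained at k = 2)
  C[1][0] = min over k of (A[1][0] + B[0][0] = -5 + 10 = 5, A[1][1] + B[1][0] = 1 + 7 = 8, A[1][2] + B[2][0] = -4 + 3 = -1) = -1 (attained at k = 2)
  C[1][1] = min over k of (A[1][0] + B[0][1] = -5 + 4 = -1, A[1][1] + B[1][1] = 1 + 10 = 11, A[1][2] + B[2][1] = -4 + -2 = -6) = -6 (attained at k = 2)
  C[1][2] = min over k of (A[1][0] + B[0][2] = -5 + 10 = 5, A[1][1] + B[1][2] = 1 + 8 = 9, A[1][2] + B[2][2] = -4 + -2 = -6) = -6 (attained at k = 2)
  C[2][0] = min over k of (A[2][0] + B[0][0] = 9 + 10 = 19, A[2][1] + B[1][0] = -1 + 7 = 6, A[2][2] + B[2][0] = 9 + 3 = 12) = 6 (attained at k = 1)
  C[2][1] = min over k of (A[2][0] + B[0][1] = 9 + 4 = 13, A[2][1] + B[1][1] = -1 + 10 = 9, A[2][2] + B[2][1] = 9 + -2 = 7) = 7 (attained at k = 2)
  C[2][2] = min over k of (A[2][0] + B[0][2] = 9 + 10 = 19, A[2][1] + B[1][2] = -1 + 8 = 7, A[2][2] + B[2][2] = 9 + -2 = 7) = 7 (attained at k = 1)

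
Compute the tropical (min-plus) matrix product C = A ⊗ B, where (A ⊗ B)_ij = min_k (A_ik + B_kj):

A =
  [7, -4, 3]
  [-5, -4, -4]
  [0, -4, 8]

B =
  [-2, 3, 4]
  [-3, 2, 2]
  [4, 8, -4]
A ⊗ B =
  [-7, -2, -2]
  [-7, -2, -8]
  [-7, -2, -2]

Apply the min-plus product entry-by-entry:
  C[0][0] = min over k of (A[0][0] + B[0][0] = 7 + -2 = 5, A[0][1] + B[1][0] = -4 + -3 = -7, A[0][2] + B[2][0] = 3 + 4 = 7) = -7 (attained at k = 1)
  C[0][1] = min over k of (A[0][0] + B[0][1] = 7 + 3 = 10, A[0][1] + B[1][1] = -4 + 2 = -2, A[0][2] + B[2][1] = 3 + 8 = 11) = -2 (attained at k = 1)
  C[0][2] = min over k of (A[0][0] + B[0][2] = 7 + 4 = 11, A[0][1] + B[1][2] = -4 + 2 = -2, A[0][2] + B[2][2] = 3 + -4 = -1) = -2 (attained at k = 1)
  C[1][0] = min over k of (A[1][0] + B[0][0] = -5 + -2 = -7, A[1][1] + B[1][0] = -4 + -3 = -7, A[1][2] + B[2][0] = -4 + 4 = 0) = -7 (attained at k = 0)
  C[1][1] = min over k of (A[1][0] + B[0][1] = -5 + 3 = -2, A[1][1] + B[1][1] = -4 + 2 = -2, A[1][2] + B[2][1] = -4 + 8 = 4) = -2 (attained at k = 0)
  C[1][2] = min over k of (A[1][0] + B[0][2] = -5 + 4 = -1, A[1][1] + B[1][2] = -4 + 2 = -2, A[1][2] + B[2][2] = -4 + -4 = -8) = -8 (attained at k = 2)
  C[2][0] = min over k of (A[2][0] + B[0][0] = 0 + -2 = -2, A[2][1] + B[1][0] = -4 + -3 = -7, A[2][2] + B[2][0] = 8 + 4 = 12) = -7 (attained at k = 1)
  C[2][1] = min over k of (A[2][0] + B[0][1] = 0 + 3 = 3, A[2][1] + B[1][1] = -4 + 2 = -2, A[2][2] + B[2][1] = 8 + 8 = 16) = -2 (attained at k = 1)
  C[2][2] = min over k of (A[2][0] + B[0][2] = 0 + 4 = 4, A[2][1] + B[1][2] = -4 + 2 = -2, A[2][2] + B[2][2] = 8 + -4 = 4) = -2 (attained at k = 1)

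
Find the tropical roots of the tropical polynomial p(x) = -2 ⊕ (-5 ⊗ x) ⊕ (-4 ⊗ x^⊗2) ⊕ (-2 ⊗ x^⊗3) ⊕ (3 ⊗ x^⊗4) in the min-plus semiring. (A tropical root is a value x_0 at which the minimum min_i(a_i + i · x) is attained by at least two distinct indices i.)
Roots: {-5, -2, -1, 3}

Each tropical root is a break point of the lower envelope of the lines y = a_i + i · x (there are 5 lines, with slopes 0, 1, ..., 4). Only the lines that attain the minimum somewhere contribute to roots; other lines are dominated. Here the surviving (envelope) indices are i = 4, i = 3, i = 2, i = 1, i = 0.
Intersections between consecutive envelope lines give the roots: for adjacent envelope indices i < j the intersection is x = (a_i − a_j) / (j − i). Reading off the sorted break points: {-5, -2, -1, 3}.
Verification: at each break x_0, at least two indices attain the minimum of min_i(a_i + i · x_0).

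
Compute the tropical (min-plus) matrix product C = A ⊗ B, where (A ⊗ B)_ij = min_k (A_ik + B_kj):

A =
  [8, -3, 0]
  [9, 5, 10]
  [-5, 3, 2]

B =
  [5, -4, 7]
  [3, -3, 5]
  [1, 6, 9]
A ⊗ B =
  [0, -6, 2]
  [8, 2, 10]
  [0, -9, 2]

Apply the min-plus product entry-by-entry:
  C[0][0] = min over k of (A[0][0] + B[0][0] = 8 + 5 = 13, A[0][1] + B[1][0] = -3 + 3 = 0, A[0][2] + B[2][0] = 0 + 1 = 1) = 0 (attained at k = 1)
  C[0][1] = min over k of (A[0][0] + B[0][1] = 8 + -4 = 4, A[0][1] + B[1][1] = -3 + -3 = -6, A[0][2] + B[2][1] = 0 + 6 = 6) = -6 (attained at k = 1)
  C[0][2] = min over k of (A[0][0] + B[0][2] = 8 + 7 = 15, A[0][1] + B[1][2] = -3 + 5 = 2, A[0][2] + B[2][2] = 0 + 9 = 9) = 2 (attained at k = 1)
  C[1][0] = min over k of (A[1][0] + B[0][0] = 9 + 5 = 14, A[1][1] + B[1][0] = 5 + 3 = 8, A[1][2] + B[2][0] = 10 + 1 = 11) = 8 (attained at k = 1)
  C[1][1] = min over k of (A[1][0] + B[0][1] = 9 + -4 = 5, A[1][1] + B[1][1] = 5 + -3 = 2, A[1][2] + B[2][1] = 10 + 6 = 16) = 2 (attained at k = 1)
  C[1][2] = min over k of (A[1][0] + B[0][2] = 9 + 7 = 16, A[1][1] + B[1][2] = 5 + 5 = 10, A[1][2] + B[2][2] = 10 + 9 = 19) = 10 (attained at k = 1)
  C[2][0] = min over k of (A[2][0] + B[0][0] = -5 + 5 = 0, A[2][1] + B[1][0] = 3 + 3 = 6, A[2][2] + B[2][0] = 2 + 1 = 3) = 0 (attained at k = 0)
  C[2][1] = min over k of (A[2][0] + B[0][1] = -5 + -4 = -9, A[2][1] + B[1][1] = 3 + -3 = 0, A[2][2] + B[2][1] = 2 + 6 = 8) = -9 (attained at k = 0)
  C[2][2] = min over k of (A[2][0] + B[0][2] = -5 + 7 = 2, A[2][1] + B[1][2] = 3 + 5 = 8, A[2][2] + B[2][2] = 2 + 9 = 11) = 2 (attained at k = 0)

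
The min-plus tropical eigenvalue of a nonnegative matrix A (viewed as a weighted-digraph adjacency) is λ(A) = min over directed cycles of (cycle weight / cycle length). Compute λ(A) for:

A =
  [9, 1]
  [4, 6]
λ(A) = 5/2

Enumerate directed cycles and compute their means (weight / length). Sample:
  cycle 0 → 0: weight = 9, length = 1, mean = 9/1 ≈ 9.000
  cycle 1 → 1: weight = 6, length = 1, mean = 6/1 ≈ 6.000
  cycle 0 → 1 → 0: weight = 5, length = 2, mean = 5/2 ≈ 2.500
  cycle 1 → 0 → 1: weight = 5, length = 2, mean = 5/2 ≈ 2.500
Minimum mean = 2.500, attained e.g. along the cycle 0 → 1 → 0 with weight 5 and length 2. So λ(A) = 5/2 = 5/2.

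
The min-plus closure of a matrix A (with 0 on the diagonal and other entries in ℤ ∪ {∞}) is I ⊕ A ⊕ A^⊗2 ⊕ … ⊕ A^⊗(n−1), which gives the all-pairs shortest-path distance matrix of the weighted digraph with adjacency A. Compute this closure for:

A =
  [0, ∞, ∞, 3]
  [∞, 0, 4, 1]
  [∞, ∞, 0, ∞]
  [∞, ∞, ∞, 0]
Closure =
  [0, ∞, ∞, 3]
  [∞, 0, 4, 1]
  [∞, ∞, 0, ∞]
  [∞, ∞, ∞, 0]

This is the Floyd-Warshall all-pairs shortest-path computation. For each intermediate vertex k = 0, 1, …, 3, update dist[i][j] ← min(dist[i][j], dist[i][k] + dist[k][j]). The final matrix gives, for each (i, j), the minimum total weight of any directed path from i to j (possibly empty when i = j).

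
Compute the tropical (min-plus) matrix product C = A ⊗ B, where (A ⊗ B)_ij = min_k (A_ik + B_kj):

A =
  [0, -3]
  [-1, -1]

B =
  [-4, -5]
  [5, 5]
A ⊗ B =
  [-4, -5]
  [-5, -6]

Apply the min-plus product entry-by-entry:
  C[0][0] = min over k of (A[0][0] + B[0][0] = 0 + -4 = -4, A[0][1] + B[1][0] = -3 + 5 = 2) = -4 (attained at k = 0)
  C[0][1] = min over k of (A[0][0] + B[0][1] = 0 + -5 = -5, A[0][1] + B[1][1] = -3 + 5 = 2) = -5 (attained at k = 0)
  C[1][0] = min over k of (A[1][0] + B[0][0] = -1 + -4 = -5, A[1][1] + B[1][0] = -1 + 5 = 4) = -5 (attained at k = 0)
  C[1][1] = min over k of (A[1][0] + B[0][1] = -1 + -5 = -6, A[1][1] + B[1][1] = -1 + 5 = 4) = -6 (attained at k = 0)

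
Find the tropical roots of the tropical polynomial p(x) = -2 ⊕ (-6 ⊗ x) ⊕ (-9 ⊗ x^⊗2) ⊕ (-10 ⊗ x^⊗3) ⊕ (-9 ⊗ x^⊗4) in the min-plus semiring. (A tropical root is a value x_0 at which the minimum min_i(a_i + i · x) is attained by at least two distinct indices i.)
Roots: {-1, 1, 3, 4}

Each tropical root is a break point of the lower envelope of the lines y = a_i + i · x (there are 5 lines, with slopes 0, 1, ..., 4). Only the lines that attain the minimum somewhere contribute to roots; other lines are dominated. Here the surviving (envelope) indices are i = 4, i = 3, i = 2, i = 1, i = 0.
Intersections between consecutive envelope lines give the roots: for adjacent envelope indices i < j the intersection is x = (a_i − a_j) / (j − i). Reading off the sorted break points: {-1, 1, 3, 4}.
Verification: at each break x_0, at least two indices attain the minimum of min_i(a_i + i · x_0).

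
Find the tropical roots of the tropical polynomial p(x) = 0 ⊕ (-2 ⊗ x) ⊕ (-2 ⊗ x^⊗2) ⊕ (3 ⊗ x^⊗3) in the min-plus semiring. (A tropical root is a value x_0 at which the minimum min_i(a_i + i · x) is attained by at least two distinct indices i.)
Roots: {-5, 0, 2}

Each tropical root is a break point of the lower envelope of the lines y = a_i + i · x (there are 4 lines, with slopes 0, 1, ..., 3). Only the lines that attain the minimum somewhere contribute to roots; other lines are dominated. Here the surviving (envelope) indices are i = 3, i = 2, i = 1, i = 0.
Intersections between consecutive envelope lines give the roots: for adjacent envelope indices i < j the intersection is x = (a_i − a_j) / (j − i). Reading off the sorted break points: {-5, 0, 2}.
Verification: at each break x_0, at least two indices attain the minimum of min_i(a_i + i · x_0).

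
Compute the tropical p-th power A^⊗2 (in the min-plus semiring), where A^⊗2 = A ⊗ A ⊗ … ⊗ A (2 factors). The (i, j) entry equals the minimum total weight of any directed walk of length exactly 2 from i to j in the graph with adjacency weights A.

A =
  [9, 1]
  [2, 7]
A^⊗2 =
  [3, 8]
  [9, 3]

Each entry (A^⊗2)_ij equals the minimum over all length-2 walks i = v_0 → v_1 → … → v_2 = j of Σ_t A[v_t][v_{t+1}]. For example, for (i, j) = (0, 1) we minimise over 2 possible intermediate vertex sequences; the minimum is 8, attained along the walk 0 → 1 → 1.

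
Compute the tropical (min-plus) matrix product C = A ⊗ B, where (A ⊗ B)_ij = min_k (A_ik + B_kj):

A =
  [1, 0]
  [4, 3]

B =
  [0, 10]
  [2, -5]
A ⊗ B =
  [1, -5]
  [4, -2]

Apply the min-plus product entry-by-entry:
  C[0][0] = min over k of (A[0][0] + B[0][0] = 1 + 0 = 1, A[0][1] + B[1][0] = 0 + 2 = 2) = 1 (attained at k = 0)
  C[0][1] = min over k of (A[0][0] + B[0][1] = 1 + 10 = 11, A[0][1] + B[1][1] = 0 + -5 = -5) = -5 (attained at k = 1)
  C[1][0] = min over k of (A[1][0] + B[0][0] = 4 + 0 = 4, A[1][1] + B[1][0] = 3 + 2 = 5) = 4 (attained at k = 0)
  C[1][1] = min over k of (A[1][0] + B[0][1] = 4 + 10 = 14, A[1][1] + B[1][1] = 3 + -5 = -2) = -2 (attained at k = 1)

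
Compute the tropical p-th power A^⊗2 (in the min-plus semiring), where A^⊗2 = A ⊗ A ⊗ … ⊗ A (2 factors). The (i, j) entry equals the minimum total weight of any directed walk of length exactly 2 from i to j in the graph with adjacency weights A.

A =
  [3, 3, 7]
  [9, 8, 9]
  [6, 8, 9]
A^⊗2 =
  [6, 6, 10]
  [12, 12, 16]
  [9, 9, 13]

Each entry (A^⊗2)_ij equals the minimum over all length-2 walks i = v_0 → v_1 → … → v_2 = j of Σ_t A[v_t][v_{t+1}]. For example, for (i, j) = (0, 2) we minimise over 3 possible intermediate vertex sequences; the minimum is 10, attained along the walk 0 → 0 → 2.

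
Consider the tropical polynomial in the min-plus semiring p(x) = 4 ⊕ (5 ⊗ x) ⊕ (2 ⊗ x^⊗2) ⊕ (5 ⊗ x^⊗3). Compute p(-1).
p(-1) = 0

A tropical monomial a ⊗ x^⊗i evaluates to a + i · x. Evaluating each term at x = -1:
  Term 0 contributes 4 + 0 · -1 = 4
  Term 1 contributes 5 + 1 · -1 = 4
  Term 2 contributes 2 + 2 · -1 = 0
  Term 3 contributes 5 + 3 · -1 = 2
p(-1) = ⊕ of these = min[4, 4, 0, 2] = 0.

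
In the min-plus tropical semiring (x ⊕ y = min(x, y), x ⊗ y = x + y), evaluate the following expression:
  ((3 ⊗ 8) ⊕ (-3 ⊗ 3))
((3 ⊗ 8) ⊕ (-3 ⊗ 3)) = 0

Expand innermost to outermost. Recall ⊕ takes the minimum of its arguments and ⊗ takes their sum. Working out the expression ((3 ⊗ 8) ⊕ (-3 ⊗ 3)) gives 0.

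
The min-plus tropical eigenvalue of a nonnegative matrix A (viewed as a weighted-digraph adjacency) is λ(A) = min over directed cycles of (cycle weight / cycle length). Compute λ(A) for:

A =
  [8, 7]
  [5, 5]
λ(A) = 5

Enumerate directed cycles and compute their means (weight / length). Sample:
  cycle 0 → 0: weight = 8, length = 1, mean = 8/1 ≈ 8.000
  cycle 1 → 1: weight = 5, length = 1, mean = 5/1 ≈ 5.000
  cycle 0 → 1 → 0: weight = 12, length = 2, mean = 12/2 ≈ 6.000
  cycle 1 → 0 → 1: weight = 12, length = 2, mean = 12/2 ≈ 6.000
Minimum mean = 5.000, attained e.g. along the cycle 1 → 1 with weight 5 and length 1. So λ(A) = 5/1 = 5.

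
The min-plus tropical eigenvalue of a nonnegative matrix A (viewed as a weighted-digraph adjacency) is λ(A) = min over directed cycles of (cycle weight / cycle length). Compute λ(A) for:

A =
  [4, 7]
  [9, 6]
λ(A) = 4

Enumerate directed cycles and compute their means (weight / length). Sample:
  cycle 0 → 0: weight = 4, length = 1, mean = 4/1 ≈ 4.000
  cycle 1 → 1: weight = 6, length = 1, mean = 6/1 ≈ 6.000
  cycle 0 → 1 → 0: weight = 16, length = 2, mean = 16/2 ≈ 8.000
  cycle 1 → 0 → 1: weight = 16, length = 2, mean = 16/2 ≈ 8.000
Minimum mean = 4.000, attained e.g. along the cycle 0 → 0 with weight 4 and length 1. So λ(A) = 4/1 = 4.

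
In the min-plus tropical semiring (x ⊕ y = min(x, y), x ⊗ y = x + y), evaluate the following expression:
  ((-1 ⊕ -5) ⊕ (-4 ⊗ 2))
((-1 ⊕ -5) ⊕ (-4 ⊗ 2)) = -5

Expand innermost to outermost. Recall ⊕ takes the minimum of its arguments and ⊗ takes their sum. Working out the expression ((-1 ⊕ -5) ⊕ (-4 ⊗ 2)) gives -5.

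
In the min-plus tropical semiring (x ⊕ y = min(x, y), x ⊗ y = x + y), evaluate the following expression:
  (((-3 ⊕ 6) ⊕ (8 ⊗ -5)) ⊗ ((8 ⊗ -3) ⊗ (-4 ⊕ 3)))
(((-3 ⊕ 6) ⊕ (8 ⊗ -5)) ⊗ ((8 ⊗ -3) ⊗ (-4 ⊕ 3))) = -2

Expand innermost to outermost. Recall ⊕ takes the minimum of its arguments and ⊗ takes their sum. Working out the expression (((-3 ⊕ 6) ⊕ (8 ⊗ -5)) ⊗ ((8 ⊗ -3) ⊗ (-4 ⊕ 3))) gives -2.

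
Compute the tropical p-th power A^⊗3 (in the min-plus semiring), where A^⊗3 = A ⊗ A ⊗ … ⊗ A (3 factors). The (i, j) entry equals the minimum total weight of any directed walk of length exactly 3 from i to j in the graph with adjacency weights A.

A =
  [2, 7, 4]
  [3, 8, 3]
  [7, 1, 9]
A^⊗3 =
  [6, 7, 8]
  [7, 8, 7]
  [6, 5, 8]

Each entry (A^⊗3)_ij equals the minimum over all length-3 walks i = v_0 → v_1 → … → v_3 = j of Σ_t A[v_t][v_{t+1}]. For example, for (i, j) = (0, 2) we minimise over 9 possible intermediate vertex sequences; the minimum is 8, attained along the walk 0 → 0 → 0 → 2.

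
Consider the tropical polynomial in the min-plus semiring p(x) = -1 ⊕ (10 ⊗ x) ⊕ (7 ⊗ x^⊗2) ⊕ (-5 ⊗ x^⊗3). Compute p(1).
p(1) = -2

A tropical monomial a ⊗ x^⊗i evaluates to a + i · x. Evaluating each term at x = 1:
  Term 0 contributes -1 + 0 · 1 = -1
  Term 1 contributes 10 + 1 · 1 = 11
  Term 2 contributes 7 + 2 · 1 = 9
  Term 3 contributes -5 + 3 · 1 = -2
p(1) = ⊕ of these = min[-1, 11, 9, -2] = -2.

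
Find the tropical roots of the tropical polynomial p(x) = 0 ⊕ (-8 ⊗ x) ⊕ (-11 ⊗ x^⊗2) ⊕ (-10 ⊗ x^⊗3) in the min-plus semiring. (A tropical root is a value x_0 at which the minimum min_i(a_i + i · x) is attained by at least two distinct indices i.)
Roots: {-1, 3, 8}

Each tropical root is a break point of the lower envelope of the lines y = a_i + i · x (there are 4 lines, with slopes 0, 1, ..., 3). Only the lines that attain the minimum somewhere contribute to roots; other lines are dominated. Here the surviving (envelope) indices are i = 3, i = 2, i = 1, i = 0.
Intersections between consecutive envelope lines give the roots: for adjacent envelope indices i < j the intersection is x = (a_i − a_j) / (j − i). Reading off the sorted break points: {-1, 3, 8}.
Verification: at each break x_0, at least two indices attain the minimum of min_i(a_i + i · x_0).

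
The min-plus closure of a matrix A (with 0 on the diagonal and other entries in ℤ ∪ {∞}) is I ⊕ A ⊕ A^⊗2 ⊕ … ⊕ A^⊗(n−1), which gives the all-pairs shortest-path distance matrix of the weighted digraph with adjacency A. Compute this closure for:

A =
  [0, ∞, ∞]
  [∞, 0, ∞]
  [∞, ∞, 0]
Closure =
  [0, ∞, ∞]
  [∞, 0, ∞]
  [∞, ∞, 0]

This is the Floyd-Warshall all-pairs shortest-path computation. For each intermediate vertex k = 0, 1, …, 2, update dist[i][j] ← min(dist[i][j], dist[i][k] + dist[k][j]). The final matrix gives, for each (i, j), the minimum total weight of any directed path from i to j (possibly empty when i = j).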